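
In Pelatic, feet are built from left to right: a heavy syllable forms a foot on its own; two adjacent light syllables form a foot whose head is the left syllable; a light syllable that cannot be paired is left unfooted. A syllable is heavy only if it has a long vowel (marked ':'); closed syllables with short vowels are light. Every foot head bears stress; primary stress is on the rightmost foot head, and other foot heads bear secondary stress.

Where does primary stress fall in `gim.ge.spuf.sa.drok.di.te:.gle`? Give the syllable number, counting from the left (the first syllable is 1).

7

Weights: 1 gim L, 2 ge L, 3 spuf L, 4 sa L, 5 drok L, 6 di L, 7 te: H, 8 gle L.
Parse left to right (heavy = foot alone; LL = one foot; stranded L unfooted): (ˈgim.ge) (ˈspuf.sa) (ˈdrok.di) (ˈte:) gle.
Foot heads: 1, 3, 5, 7.
Primary stress on the rightmost head = syllable 7.
Primary stress: syllable 7 → gim.ge.spuf.sa.drok.di.ˈte:.gle.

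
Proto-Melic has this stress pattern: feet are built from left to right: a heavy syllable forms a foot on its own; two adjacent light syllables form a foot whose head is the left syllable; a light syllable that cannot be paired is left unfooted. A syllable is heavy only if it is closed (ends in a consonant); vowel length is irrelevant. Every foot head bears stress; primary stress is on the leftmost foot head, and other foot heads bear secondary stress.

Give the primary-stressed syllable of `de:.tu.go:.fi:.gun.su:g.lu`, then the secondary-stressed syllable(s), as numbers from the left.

primary 1, secondary 3, 5, 6

Weights: 1 de: L, 2 tu L, 3 go: L, 4 fi: L, 5 gun H, 6 su:g H, 7 lu L.
Parse left to right (heavy = foot alone; LL = one foot; stranded L unfooted): (ˈde:.tu) (ˈgo:.fi:) (ˈgun) (ˈsu:g) lu.
Foot heads: 1, 3, 5, 6.
Primary stress on the leftmost head = syllable 1.
Secondary stress on 3, 5, 6: ˈde:.tu.ˌgo:.fi:.ˌgun.ˌsu:g.lu.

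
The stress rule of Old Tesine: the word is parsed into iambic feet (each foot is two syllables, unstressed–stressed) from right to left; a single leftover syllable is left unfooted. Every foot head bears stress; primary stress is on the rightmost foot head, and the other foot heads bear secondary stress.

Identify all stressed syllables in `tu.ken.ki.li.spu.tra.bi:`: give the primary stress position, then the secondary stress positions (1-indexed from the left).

primary 7, secondary 3, 5

Parse right to left into iambic (σˈσ) feet: tu (ken.ˈki) (li.ˈspu) (tra.ˈbi:). Syllable 1 is left unfooted.
Foot heads (stressed positions): 3, 5, 7.
End Rule Rightmost: primary stress on the rightmost head = syllable 7.
Secondary stress on 3, 5: tu.ken.ˌki.li.ˌspu.tra.ˈbi:.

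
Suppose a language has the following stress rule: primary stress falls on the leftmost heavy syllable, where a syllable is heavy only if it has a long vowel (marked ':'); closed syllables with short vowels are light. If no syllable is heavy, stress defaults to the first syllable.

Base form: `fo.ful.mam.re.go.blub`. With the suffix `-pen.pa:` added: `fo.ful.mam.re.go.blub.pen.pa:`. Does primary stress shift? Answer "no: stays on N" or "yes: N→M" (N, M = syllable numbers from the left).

yes: 1→8

Base `fo.ful.mam.re.go.blub` (6 syllables):
  Weights: 1 fo L, 2 ful L, 3 mam L, 4 re L, 5 go L, 6 blub L.
  No heavy syllable in the domain; default to the first syllable = syllable 1.
  → primary stress on syllable 1.
Suffixed `fo.ful.mam.re.go.blub.pen.pa:` (8 syllables):
  Weights: 1 fo L, 2 ful L, 3 mam L, 4 re L, 5 go L, 6 blub L, 7 pen L, 8 pa: H.
  Heavy syllables in the domain: 8. The leftmost is syllable 8 (pa:).
  → primary stress on syllable 8.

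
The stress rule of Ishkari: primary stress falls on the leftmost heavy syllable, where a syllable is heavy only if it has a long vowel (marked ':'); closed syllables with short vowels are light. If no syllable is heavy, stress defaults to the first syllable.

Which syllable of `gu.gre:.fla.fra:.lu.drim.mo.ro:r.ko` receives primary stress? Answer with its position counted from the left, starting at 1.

2

Weights: 1 gu L, 2 gre: H, 3 fla L, 4 fra: H, 5 lu L, 6 drim L, 7 mo L, 8 ro:r H, 9 ko L.
Heavy syllables in the domain: 2, 4, 8. The leftmost is syllable 2 (gre:).
Primary stress: syllable 2 → gu.ˈgre:.fla.fra:.lu.drim.mo.ro:r.ko.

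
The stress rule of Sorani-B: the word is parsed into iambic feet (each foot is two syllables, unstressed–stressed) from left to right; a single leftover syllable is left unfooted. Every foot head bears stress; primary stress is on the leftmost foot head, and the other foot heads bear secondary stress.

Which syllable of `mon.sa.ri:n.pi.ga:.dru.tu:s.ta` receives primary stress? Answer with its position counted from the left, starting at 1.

Parse left to right into iambic (σˈσ) feet: (mon.ˈsa) (ri:n.ˈpi) (ga:.ˈdru) (tu:s.ˈta).
Foot heads (stressed positions): 2, 4, 6, 8.
End Rule Leftmost: primary stress on the leftmost head = syllable 2.
Primary stress: syllable 2 → mon.ˈsa.ri:n.pi.ga:.dru.tu:s.ta.

2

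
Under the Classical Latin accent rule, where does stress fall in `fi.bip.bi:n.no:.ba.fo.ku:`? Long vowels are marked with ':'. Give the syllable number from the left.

Classical Latin: stress the penult if heavy (long vowel or closed), else the antepenult.
Weights: 5 ba L, 6 fo L, 7 ku: H.
The penult (syllable 6, fo) is light, so stress falls on the antepenult (syllable 5, ba).
Stress on syllable 5: fi.bip.bi:n.no:.ˈba.fo.ku:.

5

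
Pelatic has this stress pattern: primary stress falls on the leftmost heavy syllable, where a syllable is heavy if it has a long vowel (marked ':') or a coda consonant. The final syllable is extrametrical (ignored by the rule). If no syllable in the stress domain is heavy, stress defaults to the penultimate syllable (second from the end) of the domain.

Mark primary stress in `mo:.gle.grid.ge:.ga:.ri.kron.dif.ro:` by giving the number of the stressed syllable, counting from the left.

The final syllable (9, ro:) is extrametrical; the stress domain is syllables 1–8.
Weights: 1 mo: H, 2 gle L, 3 grid H, 4 ge: H, 5 ga: H, 6 ri L, 7 kron H, 8 dif H.
Heavy syllables in the domain: 1, 3, 4, 5, 7, 8. The leftmost is syllable 1 (mo:).
Primary stress: syllable 1 → ˈmo:.gle.grid.ge:.ga:.ri.kron.dif.ro:.

1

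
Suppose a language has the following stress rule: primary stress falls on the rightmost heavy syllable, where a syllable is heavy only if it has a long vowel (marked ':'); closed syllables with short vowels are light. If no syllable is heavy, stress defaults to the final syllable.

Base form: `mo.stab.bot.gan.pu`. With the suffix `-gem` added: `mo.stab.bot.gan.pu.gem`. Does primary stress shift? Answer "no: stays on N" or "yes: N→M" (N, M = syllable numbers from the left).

yes: 5→6

Base `mo.stab.bot.gan.pu` (5 syllables):
  Weights: 1 mo L, 2 stab L, 3 bot L, 4 gan L, 5 pu L.
  No heavy syllable in the domain; default to the final syllable = syllable 5.
  → primary stress on syllable 5.
Suffixed `mo.stab.bot.gan.pu.gem` (6 syllables):
  Weights: 1 mo L, 2 stab L, 3 bot L, 4 gan L, 5 pu L, 6 gem L.
  No heavy syllable in the domain; default to the final syllable = syllable 6.
  → primary stress on syllable 6.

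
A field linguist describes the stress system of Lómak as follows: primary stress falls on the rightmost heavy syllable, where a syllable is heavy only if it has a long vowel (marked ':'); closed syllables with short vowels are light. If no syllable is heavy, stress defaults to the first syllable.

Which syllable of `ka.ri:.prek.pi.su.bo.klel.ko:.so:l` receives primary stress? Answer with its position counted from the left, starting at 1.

9

Weights: 1 ka L, 2 ri: H, 3 prek L, 4 pi L, 5 su L, 6 bo L, 7 klel L, 8 ko: H, 9 so:l H.
Heavy syllables in the domain: 2, 8, 9. The rightmost is syllable 9 (so:l).
Primary stress: syllable 9 → ka.ri:.prek.pi.su.bo.klel.ko:.ˈso:l.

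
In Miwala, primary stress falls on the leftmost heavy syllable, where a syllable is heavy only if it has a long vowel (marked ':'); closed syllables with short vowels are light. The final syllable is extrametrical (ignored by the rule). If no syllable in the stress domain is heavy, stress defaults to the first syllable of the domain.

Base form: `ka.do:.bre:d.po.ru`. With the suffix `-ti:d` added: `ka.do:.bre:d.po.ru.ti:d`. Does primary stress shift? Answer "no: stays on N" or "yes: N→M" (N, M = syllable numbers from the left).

no: stays on 2

Base `ka.do:.bre:d.po.ru` (5 syllables):
  The final syllable (5, ru) is extrametrical; the stress domain is syllables 1–4.
  Weights: 1 ka L, 2 do: H, 3 bre:d H, 4 po L.
  Heavy syllables in the domain: 2, 3. The leftmost is syllable 2 (do:).
  → primary stress on syllable 2.
Suffixed `ka.do:.bre:d.po.ru.ti:d` (6 syllables):
  The final syllable (6, ti:d) is extrametrical; the stress domain is syllables 1–5.
  Weights: 1 ka L, 2 do: H, 3 bre:d H, 4 po L, 5 ru L.
  Heavy syllables in the domain: 2, 3. The leftmost is syllable 2 (do:).
  → primary stress on syllable 2.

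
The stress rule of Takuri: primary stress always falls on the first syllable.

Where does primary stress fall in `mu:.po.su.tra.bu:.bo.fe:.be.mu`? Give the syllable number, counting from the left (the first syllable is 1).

1

The word has 9 syllables; the first syllable is syllable 1 (mu:).
Primary stress: syllable 1 → ˈmu:.po.su.tra.bu:.bo.fe:.be.mu.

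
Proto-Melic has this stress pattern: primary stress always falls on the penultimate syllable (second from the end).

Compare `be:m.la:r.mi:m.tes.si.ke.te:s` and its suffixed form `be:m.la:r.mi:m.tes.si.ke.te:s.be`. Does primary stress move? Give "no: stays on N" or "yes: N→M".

yes: 6→7

Base `be:m.la:r.mi:m.tes.si.ke.te:s` (7 syllables):
  The word has 7 syllables; the penultimate syllable (second from the end) is syllable 6 (ke).
  → primary stress on syllable 6.
Suffixed `be:m.la:r.mi:m.tes.si.ke.te:s.be` (8 syllables):
  The word has 8 syllables; the penultimate syllable (second from the end) is syllable 7 (te:s).
  → primary stress on syllable 7.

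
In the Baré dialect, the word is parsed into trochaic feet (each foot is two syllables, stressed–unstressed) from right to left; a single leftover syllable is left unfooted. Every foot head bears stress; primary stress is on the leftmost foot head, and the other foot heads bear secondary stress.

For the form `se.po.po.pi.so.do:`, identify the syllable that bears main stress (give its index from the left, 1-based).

Parse right to left into trochaic (ˈσσ) feet: (ˈse.po) (ˈpo.pi) (ˈso.do:).
Foot heads (stressed positions): 1, 3, 5.
End Rule Leftmost: primary stress on the leftmost head = syllable 1.
Primary stress: syllable 1 → ˈse.po.po.pi.so.do:.

1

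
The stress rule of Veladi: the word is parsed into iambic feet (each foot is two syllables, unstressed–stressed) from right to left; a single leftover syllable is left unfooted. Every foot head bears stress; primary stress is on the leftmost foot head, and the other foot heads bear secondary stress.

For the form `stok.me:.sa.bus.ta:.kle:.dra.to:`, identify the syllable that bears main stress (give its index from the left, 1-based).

2

Parse right to left into iambic (σˈσ) feet: (stok.ˈme:) (sa.ˈbus) (ta:.ˈkle:) (dra.ˈto:).
Foot heads (stressed positions): 2, 4, 6, 8.
End Rule Leftmost: primary stress on the leftmost head = syllable 2.
Primary stress: syllable 2 → stok.ˈme:.sa.bus.ta:.kle:.dra.to:.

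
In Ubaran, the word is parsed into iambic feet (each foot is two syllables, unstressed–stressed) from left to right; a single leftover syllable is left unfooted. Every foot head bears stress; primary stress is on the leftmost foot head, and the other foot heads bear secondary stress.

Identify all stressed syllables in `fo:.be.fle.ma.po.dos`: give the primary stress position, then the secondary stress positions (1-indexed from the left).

primary 2, secondary 4, 6

Parse left to right into iambic (σˈσ) feet: (fo:.ˈbe) (fle.ˈma) (po.ˈdos).
Foot heads (stressed positions): 2, 4, 6.
End Rule Leftmost: primary stress on the leftmost head = syllable 2.
Secondary stress on 4, 6: fo:.ˈbe.fle.ˌma.po.ˌdos.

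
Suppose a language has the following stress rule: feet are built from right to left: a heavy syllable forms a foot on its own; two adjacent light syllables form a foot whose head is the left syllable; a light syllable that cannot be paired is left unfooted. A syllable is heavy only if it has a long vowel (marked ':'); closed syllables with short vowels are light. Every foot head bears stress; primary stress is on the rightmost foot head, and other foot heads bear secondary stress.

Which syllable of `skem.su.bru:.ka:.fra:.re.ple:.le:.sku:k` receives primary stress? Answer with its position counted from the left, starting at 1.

9

Weights: 1 skem L, 2 su L, 3 bru: H, 4 ka: H, 5 fra: H, 6 re L, 7 ple: H, 8 le: H, 9 sku:k H.
Parse right to left (heavy = foot alone; LL = one foot; stranded L unfooted): (ˈskem.su) (ˈbru:) (ˈka:) (ˈfra:) re (ˈple:) (ˈle:) (ˈsku:k).
Foot heads: 1, 3, 4, 5, 7, 8, 9.
Primary stress on the rightmost head = syllable 9.
Primary stress: syllable 9 → skem.su.bru:.ka:.fra:.re.ple:.le:.ˈsku:k.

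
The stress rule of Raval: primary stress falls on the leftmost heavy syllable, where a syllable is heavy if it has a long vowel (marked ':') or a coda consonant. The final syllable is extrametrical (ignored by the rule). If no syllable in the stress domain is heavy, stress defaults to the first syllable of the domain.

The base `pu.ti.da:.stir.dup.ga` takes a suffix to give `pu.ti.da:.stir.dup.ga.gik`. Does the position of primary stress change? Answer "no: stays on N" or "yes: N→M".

Base `pu.ti.da:.stir.dup.ga` (6 syllables):
  The final syllable (6, ga) is extrametrical; the stress domain is syllables 1–5.
  Weights: 1 pu L, 2 ti L, 3 da: H, 4 stir H, 5 dup H.
  Heavy syllables in the domain: 3, 4, 5. The leftmost is syllable 3 (da:).
  → primary stress on syllable 3.
Suffixed `pu.ti.da:.stir.dup.ga.gik` (7 syllables):
  The final syllable (7, gik) is extrametrical; the stress domain is syllables 1–6.
  Weights: 1 pu L, 2 ti L, 3 da: H, 4 stir H, 5 dup H, 6 ga L.
  Heavy syllables in the domain: 3, 4, 5. The leftmost is syllable 3 (da:).
  → primary stress on syllable 3.

no: stays on 3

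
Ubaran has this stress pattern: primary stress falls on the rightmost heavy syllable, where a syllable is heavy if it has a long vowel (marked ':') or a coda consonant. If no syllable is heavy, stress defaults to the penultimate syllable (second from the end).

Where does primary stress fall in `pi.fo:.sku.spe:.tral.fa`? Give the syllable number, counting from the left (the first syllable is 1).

5

Weights: 1 pi L, 2 fo: H, 3 sku L, 4 spe: H, 5 tral H, 6 fa L.
Heavy syllables in the domain: 2, 4, 5. The rightmost is syllable 5 (tral).
Primary stress: syllable 5 → pi.fo:.sku.spe:.ˈtral.fa.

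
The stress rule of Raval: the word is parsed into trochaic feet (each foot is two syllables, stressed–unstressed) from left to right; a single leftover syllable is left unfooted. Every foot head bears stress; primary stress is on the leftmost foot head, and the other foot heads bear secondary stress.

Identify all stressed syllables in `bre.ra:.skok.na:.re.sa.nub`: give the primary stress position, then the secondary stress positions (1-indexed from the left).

Parse left to right into trochaic (ˈσσ) feet: (ˈbre.ra:) (ˈskok.na:) (ˈre.sa) nub. Syllable 7 is left unfooted.
Foot heads (stressed positions): 1, 3, 5.
End Rule Leftmost: primary stress on the leftmost head = syllable 1.
Secondary stress on 3, 5: ˈbre.ra:.ˌskok.na:.ˌre.sa.nub.

primary 1, secondary 3, 5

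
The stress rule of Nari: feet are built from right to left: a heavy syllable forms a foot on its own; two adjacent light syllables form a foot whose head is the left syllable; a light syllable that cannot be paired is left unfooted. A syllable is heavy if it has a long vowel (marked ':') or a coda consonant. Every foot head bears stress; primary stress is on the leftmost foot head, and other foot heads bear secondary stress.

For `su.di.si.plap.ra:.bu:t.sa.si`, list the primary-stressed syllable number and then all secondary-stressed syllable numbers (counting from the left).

Weights: 1 su L, 2 di L, 3 si L, 4 plap H, 5 ra: H, 6 bu:t H, 7 sa L, 8 si L.
Parse right to left (heavy = foot alone; LL = one foot; stranded L unfooted): su (ˈdi.si) (ˈplap) (ˈra:) (ˈbu:t) (ˈsa.si).
Foot heads: 2, 4, 5, 6, 7.
Primary stress on the leftmost head = syllable 2.
Secondary stress on 4, 5, 6, 7: su.ˈdi.si.ˌplap.ˌra:.ˌbu:t.ˌsa.si.

primary 2, secondary 4, 5, 6, 7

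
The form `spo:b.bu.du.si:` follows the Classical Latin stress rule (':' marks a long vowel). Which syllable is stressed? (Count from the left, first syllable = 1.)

Classical Latin: stress the penult if heavy (long vowel or closed), else the antepenult.
Weights: 2 bu L, 3 du L, 4 si: H.
The penult (syllable 3, du) is light, so stress falls on the antepenult (syllable 2, bu).
Stress on syllable 2: spo:b.ˈbu.du.si:.

2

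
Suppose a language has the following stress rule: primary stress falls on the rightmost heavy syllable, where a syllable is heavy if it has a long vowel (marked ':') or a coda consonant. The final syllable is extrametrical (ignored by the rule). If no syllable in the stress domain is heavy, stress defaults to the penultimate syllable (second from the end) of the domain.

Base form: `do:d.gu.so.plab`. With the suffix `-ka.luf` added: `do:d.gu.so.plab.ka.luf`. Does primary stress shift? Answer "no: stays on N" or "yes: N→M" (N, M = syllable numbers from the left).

Base `do:d.gu.so.plab` (4 syllables):
  The final syllable (4, plab) is extrametrical; the stress domain is syllables 1–3.
  Weights: 1 do:d H, 2 gu L, 3 so L.
  Heavy syllables in the domain: 1. The rightmost is syllable 1 (do:d).
  → primary stress on syllable 1.
Suffixed `do:d.gu.so.plab.ka.luf` (6 syllables):
  The final syllable (6, luf) is extrametrical; the stress domain is syllables 1–5.
  Weights: 1 do:d H, 2 gu L, 3 so L, 4 plab H, 5 ka L.
  Heavy syllables in the domain: 1, 4. The rightmost is syllable 4 (plab).
  → primary stress on syllable 4.

yes: 1→4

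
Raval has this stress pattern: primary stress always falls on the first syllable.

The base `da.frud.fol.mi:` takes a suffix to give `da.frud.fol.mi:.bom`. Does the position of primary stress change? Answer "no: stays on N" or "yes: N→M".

Base `da.frud.fol.mi:` (4 syllables):
  The word has 4 syllables; the first syllable is syllable 1 (da).
  → primary stress on syllable 1.
Suffixed `da.frud.fol.mi:.bom` (5 syllables):
  The word has 5 syllables; the first syllable is syllable 1 (da).
  → primary stress on syllable 1.

no: stays on 1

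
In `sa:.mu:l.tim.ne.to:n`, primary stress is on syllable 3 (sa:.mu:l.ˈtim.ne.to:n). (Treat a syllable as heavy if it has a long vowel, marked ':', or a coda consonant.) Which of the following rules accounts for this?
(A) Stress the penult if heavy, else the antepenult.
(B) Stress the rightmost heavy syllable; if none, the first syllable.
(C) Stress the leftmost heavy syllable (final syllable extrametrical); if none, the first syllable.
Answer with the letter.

A

Rule A → syllable 3 ✓.
Rule B → syllable 5 (observed: 3).
Rule C → syllable 1 (observed: 3).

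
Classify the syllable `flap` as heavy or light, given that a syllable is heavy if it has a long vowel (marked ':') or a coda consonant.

`flap`: short vowel, closed (coda /p/). Closed → heavy.

heavy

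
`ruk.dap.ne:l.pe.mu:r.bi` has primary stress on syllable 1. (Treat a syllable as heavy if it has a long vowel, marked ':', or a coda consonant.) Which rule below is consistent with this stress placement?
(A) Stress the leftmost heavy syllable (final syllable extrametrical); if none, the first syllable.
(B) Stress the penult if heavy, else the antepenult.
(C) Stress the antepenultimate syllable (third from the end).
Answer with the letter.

Rule A → syllable 1 ✓.
Rule B → syllable 5 (observed: 1).
Rule C → syllable 4 (observed: 1).

A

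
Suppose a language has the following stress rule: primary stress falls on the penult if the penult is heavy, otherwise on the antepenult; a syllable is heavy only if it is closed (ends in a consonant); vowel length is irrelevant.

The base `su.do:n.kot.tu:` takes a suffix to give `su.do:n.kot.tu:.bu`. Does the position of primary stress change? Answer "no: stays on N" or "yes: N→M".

Base `su.do:n.kot.tu:` (4 syllables):
  Weights: 2 do:n H, 3 kot H, 4 tu: L.
  The penult (syllable 3, kot) is heavy, so it takes stress.
  → primary stress on syllable 3.
Suffixed `su.do:n.kot.tu:.bu` (5 syllables):
  Weights: 3 kot H, 4 tu: L, 5 bu L.
  The penult (syllable 4, tu:) is light, so stress falls on the antepenult (syllable 3, kot).
  → primary stress on syllable 3.

no: stays on 3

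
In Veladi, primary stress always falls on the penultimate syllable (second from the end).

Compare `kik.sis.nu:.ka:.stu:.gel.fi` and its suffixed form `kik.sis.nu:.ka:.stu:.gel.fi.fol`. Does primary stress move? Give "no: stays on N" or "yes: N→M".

Base `kik.sis.nu:.ka:.stu:.gel.fi` (7 syllables):
  The word has 7 syllables; the penultimate syllable (second from the end) is syllable 6 (gel).
  → primary stress on syllable 6.
Suffixed `kik.sis.nu:.ka:.stu:.gel.fi.fol` (8 syllables):
  The word has 8 syllables; the penultimate syllable (second from the end) is syllable 7 (fi).
  → primary stress on syllable 7.

yes: 6→7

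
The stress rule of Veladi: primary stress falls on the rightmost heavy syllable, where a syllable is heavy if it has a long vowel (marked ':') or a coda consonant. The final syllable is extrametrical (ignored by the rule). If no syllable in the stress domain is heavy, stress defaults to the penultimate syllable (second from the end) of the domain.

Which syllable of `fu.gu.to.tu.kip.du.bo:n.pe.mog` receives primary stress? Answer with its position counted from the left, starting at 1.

7

The final syllable (9, mog) is extrametrical; the stress domain is syllables 1–8.
Weights: 1 fu L, 2 gu L, 3 to L, 4 tu L, 5 kip H, 6 du L, 7 bo:n H, 8 pe L.
Heavy syllables in the domain: 5, 7. The rightmost is syllable 7 (bo:n).
Primary stress: syllable 7 → fu.gu.to.tu.kip.du.ˈbo:n.pe.mog.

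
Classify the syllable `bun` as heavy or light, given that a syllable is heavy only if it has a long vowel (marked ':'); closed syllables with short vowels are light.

light

`bun`: short vowel, closed (coda /n/). Short vowel → light.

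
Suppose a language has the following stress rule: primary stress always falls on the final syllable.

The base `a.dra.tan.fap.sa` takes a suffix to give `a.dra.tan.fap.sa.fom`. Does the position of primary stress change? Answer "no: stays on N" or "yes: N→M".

Base `a.dra.tan.fap.sa` (5 syllables):
  The word has 5 syllables; the final syllable is syllable 5 (sa).
  → primary stress on syllable 5.
Suffixed `a.dra.tan.fap.sa.fom` (6 syllables):
  The word has 6 syllables; the final syllable is syllable 6 (fom).
  → primary stress on syllable 6.

yes: 5→6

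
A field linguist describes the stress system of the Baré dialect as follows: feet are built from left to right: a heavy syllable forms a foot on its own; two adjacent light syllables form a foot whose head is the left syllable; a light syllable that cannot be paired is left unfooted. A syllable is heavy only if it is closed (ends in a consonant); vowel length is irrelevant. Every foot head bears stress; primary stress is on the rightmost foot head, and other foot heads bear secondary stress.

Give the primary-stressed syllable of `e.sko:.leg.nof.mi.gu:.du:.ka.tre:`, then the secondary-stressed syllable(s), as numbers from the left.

Weights: 1 e L, 2 sko: L, 3 leg H, 4 nof H, 5 mi L, 6 gu: L, 7 du: L, 8 ka L, 9 tre: L.
Parse left to right (heavy = foot alone; LL = one foot; stranded L unfooted): (ˈe.sko:) (ˈleg) (ˈnof) (ˈmi.gu:) (ˈdu:.ka) tre:.
Foot heads: 1, 3, 4, 5, 7.
Primary stress on the rightmost head = syllable 7.
Secondary stress on 1, 3, 4, 5: ˌe.sko:.ˌleg.ˌnof.ˌmi.gu:.ˈdu:.ka.tre:.

primary 7, secondary 1, 3, 4, 5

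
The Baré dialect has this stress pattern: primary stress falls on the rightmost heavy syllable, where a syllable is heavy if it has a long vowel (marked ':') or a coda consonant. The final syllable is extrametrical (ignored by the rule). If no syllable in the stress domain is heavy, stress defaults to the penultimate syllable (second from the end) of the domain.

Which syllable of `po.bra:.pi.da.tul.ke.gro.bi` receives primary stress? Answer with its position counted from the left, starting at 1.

5

The final syllable (8, bi) is extrametrical; the stress domain is syllables 1–7.
Weights: 1 po L, 2 bra: H, 3 pi L, 4 da L, 5 tul H, 6 ke L, 7 gro L.
Heavy syllables in the domain: 2, 5. The rightmost is syllable 5 (tul).
Primary stress: syllable 5 → po.bra:.pi.da.ˈtul.ke.gro.bi.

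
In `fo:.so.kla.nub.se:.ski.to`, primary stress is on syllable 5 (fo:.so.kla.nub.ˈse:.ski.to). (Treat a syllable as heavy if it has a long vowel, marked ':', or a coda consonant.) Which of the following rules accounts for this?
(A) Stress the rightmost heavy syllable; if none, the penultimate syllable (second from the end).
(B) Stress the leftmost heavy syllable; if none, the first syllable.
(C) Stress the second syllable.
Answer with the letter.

A

Rule A → syllable 5 ✓.
Rule B → syllable 1 (observed: 5).
Rule C → syllable 2 (observed: 5).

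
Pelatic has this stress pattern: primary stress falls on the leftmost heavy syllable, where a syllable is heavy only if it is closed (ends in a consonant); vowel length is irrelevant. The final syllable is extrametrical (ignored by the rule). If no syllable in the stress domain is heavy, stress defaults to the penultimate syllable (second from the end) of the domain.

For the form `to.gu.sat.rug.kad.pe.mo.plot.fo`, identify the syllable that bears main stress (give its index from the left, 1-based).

3

The final syllable (9, fo) is extrametrical; the stress domain is syllables 1–8.
Weights: 1 to L, 2 gu L, 3 sat H, 4 rug H, 5 kad H, 6 pe L, 7 mo L, 8 plot H.
Heavy syllables in the domain: 3, 4, 5, 8. The leftmost is syllable 3 (sat).
Primary stress: syllable 3 → to.gu.ˈsat.rug.kad.pe.mo.plot.fo.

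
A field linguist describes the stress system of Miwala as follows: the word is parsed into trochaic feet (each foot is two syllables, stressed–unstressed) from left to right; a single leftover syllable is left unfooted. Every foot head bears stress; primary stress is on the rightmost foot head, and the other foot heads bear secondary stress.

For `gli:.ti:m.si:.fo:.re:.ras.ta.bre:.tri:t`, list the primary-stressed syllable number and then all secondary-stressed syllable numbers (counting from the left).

Parse left to right into trochaic (ˈσσ) feet: (ˈgli:.ti:m) (ˈsi:.fo:) (ˈre:.ras) (ˈta.bre:) tri:t. Syllable 9 is left unfooted.
Foot heads (stressed positions): 1, 3, 5, 7.
End Rule Rightmost: primary stress on the rightmost head = syllable 7.
Secondary stress on 1, 3, 5: ˌgli:.ti:m.ˌsi:.fo:.ˌre:.ras.ˈta.bre:.tri:t.

primary 7, secondary 1, 3, 5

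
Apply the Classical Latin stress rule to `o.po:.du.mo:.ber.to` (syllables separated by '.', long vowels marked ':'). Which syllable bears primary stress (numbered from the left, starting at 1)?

5

Classical Latin: stress the penult if heavy (long vowel or closed), else the antepenult.
Weights: 4 mo: H, 5 ber H, 6 to L.
The penult (syllable 5, ber) is heavy, so it takes stress.
Stress on syllable 5: o.po:.du.mo:.ˈber.to.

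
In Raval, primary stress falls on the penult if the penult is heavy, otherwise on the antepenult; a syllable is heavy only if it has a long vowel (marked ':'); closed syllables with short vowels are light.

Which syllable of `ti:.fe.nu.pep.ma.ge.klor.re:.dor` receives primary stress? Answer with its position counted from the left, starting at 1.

Weights: 7 klor L, 8 re: H, 9 dor L.
The penult (syllable 8, re:) is heavy, so it takes stress.
Primary stress: syllable 8 → ti:.fe.nu.pep.ma.ge.klor.ˈre:.dor.

8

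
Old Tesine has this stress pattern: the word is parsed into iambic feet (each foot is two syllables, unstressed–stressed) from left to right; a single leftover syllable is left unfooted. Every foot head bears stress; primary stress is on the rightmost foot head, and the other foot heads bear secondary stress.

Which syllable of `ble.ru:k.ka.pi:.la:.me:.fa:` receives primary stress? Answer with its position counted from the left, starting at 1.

Parse left to right into iambic (σˈσ) feet: (ble.ˈru:k) (ka.ˈpi:) (la:.ˈme:) fa:. Syllable 7 is left unfooted.
Foot heads (stressed positions): 2, 4, 6.
End Rule Rightmost: primary stress on the rightmost head = syllable 6.
Primary stress: syllable 6 → ble.ru:k.ka.pi:.la:.ˈme:.fa:.

6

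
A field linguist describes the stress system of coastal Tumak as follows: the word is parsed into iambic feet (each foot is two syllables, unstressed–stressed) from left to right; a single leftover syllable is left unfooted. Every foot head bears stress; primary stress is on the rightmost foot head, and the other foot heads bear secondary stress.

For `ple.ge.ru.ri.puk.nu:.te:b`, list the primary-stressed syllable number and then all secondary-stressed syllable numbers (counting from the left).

primary 6, secondary 2, 4

Parse left to right into iambic (σˈσ) feet: (ple.ˈge) (ru.ˈri) (puk.ˈnu:) te:b. Syllable 7 is left unfooted.
Foot heads (stressed positions): 2, 4, 6.
End Rule Rightmost: primary stress on the rightmost head = syllable 6.
Secondary stress on 2, 4: ple.ˌge.ru.ˌri.puk.ˈnu:.te:b.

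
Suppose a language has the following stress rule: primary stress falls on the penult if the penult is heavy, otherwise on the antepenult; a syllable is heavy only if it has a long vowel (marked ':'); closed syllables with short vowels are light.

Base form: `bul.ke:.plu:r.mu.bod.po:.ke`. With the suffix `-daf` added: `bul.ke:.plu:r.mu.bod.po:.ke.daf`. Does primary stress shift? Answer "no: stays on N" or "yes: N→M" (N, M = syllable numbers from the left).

Base `bul.ke:.plu:r.mu.bod.po:.ke` (7 syllables):
  Weights: 5 bod L, 6 po: H, 7 ke L.
  The penult (syllable 6, po:) is heavy, so it takes stress.
  → primary stress on syllable 6.
Suffixed `bul.ke:.plu:r.mu.bod.po:.ke.daf` (8 syllables):
  Weights: 6 po: H, 7 ke L, 8 daf L.
  The penult (syllable 7, ke) is light, so stress falls on the antepenult (syllable 6, po:).
  → primary stress on syllable 6.

no: stays on 6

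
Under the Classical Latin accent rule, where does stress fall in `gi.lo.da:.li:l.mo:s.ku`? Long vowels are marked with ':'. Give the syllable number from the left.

Classical Latin: stress the penult if heavy (long vowel or closed), else the antepenult.
Weights: 4 li:l H, 5 mo:s H, 6 ku L.
The penult (syllable 5, mo:s) is heavy, so it takes stress.
Stress on syllable 5: gi.lo.da:.li:l.ˈmo:s.ku.

5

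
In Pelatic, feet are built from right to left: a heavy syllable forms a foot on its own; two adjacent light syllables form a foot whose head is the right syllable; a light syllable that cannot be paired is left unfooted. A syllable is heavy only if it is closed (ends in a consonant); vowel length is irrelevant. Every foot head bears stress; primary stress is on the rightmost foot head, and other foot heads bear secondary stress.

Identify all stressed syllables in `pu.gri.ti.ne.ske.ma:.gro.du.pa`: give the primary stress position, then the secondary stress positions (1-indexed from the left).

primary 9, secondary 3, 5, 7

Weights: 1 pu L, 2 gri L, 3 ti L, 4 ne L, 5 ske L, 6 ma: L, 7 gro L, 8 du L, 9 pa L.
Parse right to left (heavy = foot alone; LL = one foot; stranded L unfooted): pu (gri.ˈti) (ne.ˈske) (ma:.ˈgro) (du.ˈpa).
Foot heads: 3, 5, 7, 9.
Primary stress on the rightmost head = syllable 9.
Secondary stress on 3, 5, 7: pu.gri.ˌti.ne.ˌske.ma:.ˌgro.du.ˈpa.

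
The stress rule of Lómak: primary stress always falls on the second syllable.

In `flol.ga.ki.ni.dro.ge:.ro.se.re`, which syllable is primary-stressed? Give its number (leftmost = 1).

2

The word has 9 syllables; the second syllable is syllable 2 (ga).
Primary stress: syllable 2 → flol.ˈga.ki.ni.dro.ge:.ro.se.re.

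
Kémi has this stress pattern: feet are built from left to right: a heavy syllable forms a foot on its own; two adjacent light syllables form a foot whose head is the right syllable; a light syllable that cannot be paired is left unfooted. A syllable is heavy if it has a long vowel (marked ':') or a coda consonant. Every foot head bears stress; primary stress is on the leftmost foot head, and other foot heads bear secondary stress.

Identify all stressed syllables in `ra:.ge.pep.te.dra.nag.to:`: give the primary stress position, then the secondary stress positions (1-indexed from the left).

primary 1, secondary 3, 5, 6, 7

Weights: 1 ra: H, 2 ge L, 3 pep H, 4 te L, 5 dra L, 6 nag H, 7 to: H.
Parse left to right (heavy = foot alone; LL = one foot; stranded L unfooted): (ˈra:) ge (ˈpep) (te.ˈdra) (ˈnag) (ˈto:).
Foot heads: 1, 3, 5, 6, 7.
Primary stress on the leftmost head = syllable 1.
Secondary stress on 3, 5, 6, 7: ˈra:.ge.ˌpep.te.ˌdra.ˌnag.ˌto:.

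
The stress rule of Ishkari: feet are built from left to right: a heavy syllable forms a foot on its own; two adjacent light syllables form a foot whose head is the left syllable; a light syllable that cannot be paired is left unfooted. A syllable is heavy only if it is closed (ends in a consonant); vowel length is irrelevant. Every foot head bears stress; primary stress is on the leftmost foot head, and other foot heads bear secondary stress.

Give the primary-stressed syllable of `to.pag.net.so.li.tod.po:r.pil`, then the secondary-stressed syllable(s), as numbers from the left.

primary 2, secondary 3, 4, 6, 7, 8

Weights: 1 to L, 2 pag H, 3 net H, 4 so L, 5 li L, 6 tod H, 7 po:r H, 8 pil H.
Parse left to right (heavy = foot alone; LL = one foot; stranded L unfooted): to (ˈpag) (ˈnet) (ˈso.li) (ˈtod) (ˈpo:r) (ˈpil).
Foot heads: 2, 3, 4, 6, 7, 8.
Primary stress on the leftmost head = syllable 2.
Secondary stress on 3, 4, 6, 7, 8: to.ˈpag.ˌnet.ˌso.li.ˌtod.ˌpo:r.ˌpil.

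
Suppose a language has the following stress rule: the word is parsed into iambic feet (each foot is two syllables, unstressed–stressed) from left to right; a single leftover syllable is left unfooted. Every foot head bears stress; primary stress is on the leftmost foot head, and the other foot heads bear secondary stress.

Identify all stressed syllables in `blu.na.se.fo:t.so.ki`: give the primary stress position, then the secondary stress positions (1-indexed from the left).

primary 2, secondary 4, 6

Parse left to right into iambic (σˈσ) feet: (blu.ˈna) (se.ˈfo:t) (so.ˈki).
Foot heads (stressed positions): 2, 4, 6.
End Rule Leftmost: primary stress on the leftmost head = syllable 2.
Secondary stress on 4, 6: blu.ˈna.se.ˌfo:t.so.ˌki.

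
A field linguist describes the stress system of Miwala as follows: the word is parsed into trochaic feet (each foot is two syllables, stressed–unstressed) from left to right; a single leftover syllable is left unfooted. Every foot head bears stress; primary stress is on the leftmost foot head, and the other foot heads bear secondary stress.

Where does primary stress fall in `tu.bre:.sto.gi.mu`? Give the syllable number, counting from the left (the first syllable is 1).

Parse left to right into trochaic (ˈσσ) feet: (ˈtu.bre:) (ˈsto.gi) mu. Syllable 5 is left unfooted.
Foot heads (stressed positions): 1, 3.
End Rule Leftmost: primary stress on the leftmost head = syllable 1.
Primary stress: syllable 1 → ˈtu.bre:.sto.gi.mu.

1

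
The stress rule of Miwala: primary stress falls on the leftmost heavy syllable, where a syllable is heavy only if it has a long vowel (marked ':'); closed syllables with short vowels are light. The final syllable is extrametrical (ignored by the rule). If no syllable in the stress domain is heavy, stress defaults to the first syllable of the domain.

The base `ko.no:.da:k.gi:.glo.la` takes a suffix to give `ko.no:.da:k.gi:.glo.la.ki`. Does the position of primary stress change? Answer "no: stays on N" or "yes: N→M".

no: stays on 2

Base `ko.no:.da:k.gi:.glo.la` (6 syllables):
  The final syllable (6, la) is extrametrical; the stress domain is syllables 1–5.
  Weights: 1 ko L, 2 no: H, 3 da:k H, 4 gi: H, 5 glo L.
  Heavy syllables in the domain: 2, 3, 4. The leftmost is syllable 2 (no:).
  → primary stress on syllable 2.
Suffixed `ko.no:.da:k.gi:.glo.la.ki` (7 syllables):
  The final syllable (7, ki) is extrametrical; the stress domain is syllables 1–6.
  Weights: 1 ko L, 2 no: H, 3 da:k H, 4 gi: H, 5 glo L, 6 la L.
  Heavy syllables in the domain: 2, 3, 4. The leftmost is syllable 2 (no:).
  → primary stress on syllable 2.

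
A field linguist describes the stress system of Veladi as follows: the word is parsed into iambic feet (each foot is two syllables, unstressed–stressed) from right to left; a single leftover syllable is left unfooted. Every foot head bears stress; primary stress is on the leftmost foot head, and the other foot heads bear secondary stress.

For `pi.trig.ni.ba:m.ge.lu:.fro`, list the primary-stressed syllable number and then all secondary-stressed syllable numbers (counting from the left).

primary 3, secondary 5, 7

Parse right to left into iambic (σˈσ) feet: pi (trig.ˈni) (ba:m.ˈge) (lu:.ˈfro). Syllable 1 is left unfooted.
Foot heads (stressed positions): 3, 5, 7.
End Rule Leftmost: primary stress on the leftmost head = syllable 3.
Secondary stress on 5, 7: pi.trig.ˈni.ba:m.ˌge.lu:.ˌfro.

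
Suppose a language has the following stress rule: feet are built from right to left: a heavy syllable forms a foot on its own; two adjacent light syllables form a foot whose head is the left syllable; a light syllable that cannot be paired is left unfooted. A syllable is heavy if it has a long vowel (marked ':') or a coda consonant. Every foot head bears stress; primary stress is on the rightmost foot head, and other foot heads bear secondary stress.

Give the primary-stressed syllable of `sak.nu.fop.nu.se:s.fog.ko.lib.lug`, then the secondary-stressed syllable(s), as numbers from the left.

primary 9, secondary 1, 3, 5, 6, 8

Weights: 1 sak H, 2 nu L, 3 fop H, 4 nu L, 5 se:s H, 6 fog H, 7 ko L, 8 lib H, 9 lug H.
Parse right to left (heavy = foot alone; LL = one foot; stranded L unfooted): (ˈsak) nu (ˈfop) nu (ˈse:s) (ˈfog) ko (ˈlib) (ˈlug).
Foot heads: 1, 3, 5, 6, 8, 9.
Primary stress on the rightmost head = syllable 9.
Secondary stress on 1, 3, 5, 6, 8: ˌsak.nu.ˌfop.nu.ˌse:s.ˌfog.ko.ˌlib.ˈlug.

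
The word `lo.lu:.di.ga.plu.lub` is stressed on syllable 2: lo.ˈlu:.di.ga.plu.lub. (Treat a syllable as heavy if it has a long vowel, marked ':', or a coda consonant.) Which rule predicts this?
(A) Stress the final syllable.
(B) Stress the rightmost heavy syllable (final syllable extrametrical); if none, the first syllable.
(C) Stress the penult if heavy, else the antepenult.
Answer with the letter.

Rule A → syllable 6 (observed: 2).
Rule B → syllable 2 ✓.
Rule C → syllable 4 (observed: 2).

B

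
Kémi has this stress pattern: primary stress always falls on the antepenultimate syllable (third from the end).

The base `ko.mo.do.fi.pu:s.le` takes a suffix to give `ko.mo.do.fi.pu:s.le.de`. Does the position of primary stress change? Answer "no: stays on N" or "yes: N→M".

yes: 4→5

Base `ko.mo.do.fi.pu:s.le` (6 syllables):
  The word has 6 syllables; the antepenultimate syllable (third from the end) is syllable 4 (fi).
  → primary stress on syllable 4.
Suffixed `ko.mo.do.fi.pu:s.le.de` (7 syllables):
  The word has 7 syllables; the antepenultimate syllable (third from the end) is syllable 5 (pu:s).
  → primary stress on syllable 5.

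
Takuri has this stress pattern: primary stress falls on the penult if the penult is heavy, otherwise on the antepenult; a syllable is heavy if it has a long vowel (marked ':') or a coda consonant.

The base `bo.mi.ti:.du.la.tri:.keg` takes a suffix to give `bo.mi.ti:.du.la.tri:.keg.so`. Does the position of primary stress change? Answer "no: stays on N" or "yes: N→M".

Base `bo.mi.ti:.du.la.tri:.keg` (7 syllables):
  Weights: 5 la L, 6 tri: H, 7 keg H.
  The penult (syllable 6, tri:) is heavy, so it takes stress.
  → primary stress on syllable 6.
Suffixed `bo.mi.ti:.du.la.tri:.keg.so` (8 syllables):
  Weights: 6 tri: H, 7 keg H, 8 so L.
  The penult (syllable 7, keg) is heavy, so it takes stress.
  → primary stress on syllable 7.

yes: 6→7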